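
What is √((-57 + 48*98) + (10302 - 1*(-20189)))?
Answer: √35138 ≈ 187.45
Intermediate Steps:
√((-57 + 48*98) + (10302 - 1*(-20189))) = √((-57 + 4704) + (10302 + 20189)) = √(4647 + 30491) = √35138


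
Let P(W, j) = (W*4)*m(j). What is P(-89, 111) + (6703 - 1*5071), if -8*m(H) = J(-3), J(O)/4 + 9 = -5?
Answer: -860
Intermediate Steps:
J(O) = -56 (J(O) = -36 + 4*(-5) = -36 - 20 = -56)
m(H) = 7 (m(H) = -⅛*(-56) = 7)
P(W, j) = 28*W (P(W, j) = (W*4)*7 = (4*W)*7 = 28*W)
P(-89, 111) + (6703 - 1*5071) = 28*(-89) + (6703 - 1*5071) = -2492 + (6703 - 5071) = -2492 + 1632 = -860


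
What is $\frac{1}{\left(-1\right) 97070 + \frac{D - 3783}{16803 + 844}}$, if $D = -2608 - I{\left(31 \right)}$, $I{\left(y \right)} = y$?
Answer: $- \frac{17647}{1713000712} \approx -1.0302 \cdot 10^{-5}$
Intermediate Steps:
$D = -2639$ ($D = -2608 - 31 = -2639$)
$\frac{1}{\left(-1\right) 97070 + \frac{D - 3783}{16803 + 844}} = \frac{1}{\left(-1\right) 97070 + \frac{-2639 - 3783}{16803 + 844}} = \frac{1}{-97070 - \frac{6422}{17647}} = \frac{1}{- \frac{1713000712}{17647}} = - \frac{17647}{1713000712}$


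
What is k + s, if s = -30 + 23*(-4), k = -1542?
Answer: -1664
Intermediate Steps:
s = -122 (s = -30 - 92 = -122)
k + s = -1542 - 122 = -1664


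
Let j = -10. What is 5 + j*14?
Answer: -135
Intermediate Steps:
5 + j*14 = 5 - 10*14 = 5 - 140 = -135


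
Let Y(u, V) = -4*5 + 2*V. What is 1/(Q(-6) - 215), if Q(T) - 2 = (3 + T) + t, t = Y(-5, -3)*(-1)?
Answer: -1/190 ≈ -0.0052632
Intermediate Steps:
Y(u, V) = -20 + 2*V
t = 26 (t = (-20 + 2*(-3))*(-1) = (-20 - 6)*(-1) = -26*(-1) = 26)
Q(T) = 31 + T (Q(T) = 2 + ((3 + T) + 26) = 2 + (29 + T) = 31 + T)
1/(Q(-6) - 215) = 1/((31 - 6) - 215) = 1/(25 - 215) = 1/(-190) = -1/190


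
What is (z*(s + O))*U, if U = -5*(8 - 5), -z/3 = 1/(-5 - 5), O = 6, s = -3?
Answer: -27/2 ≈ -13.500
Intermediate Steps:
z = 3/10 (z = -3/(-5 - 5) = -3/(-10) = -3*(-1/10) = 3/10 ≈ 0.30000)
U = -15 (U = -5*3 = -15)
(z*(s + O))*U = (3*(-3 + 6)/10)*(-15) = ((3/10)*3)*(-15) = (9/10)*(-15) = -27/2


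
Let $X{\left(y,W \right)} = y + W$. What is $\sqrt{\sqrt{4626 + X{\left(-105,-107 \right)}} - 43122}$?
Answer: $\sqrt{-43122 + \sqrt{4414}} \approx 207.5 i$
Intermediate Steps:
$X{\left(y,W \right)} = W + y$
$\sqrt{\sqrt{4626 + X{\left(-105,-107 \right)}} - 43122} = \sqrt{\sqrt{4626 - 212} - 43122} = \sqrt{\sqrt{4414} - 43122} = \sqrt{-43122 + \sqrt{4414}}$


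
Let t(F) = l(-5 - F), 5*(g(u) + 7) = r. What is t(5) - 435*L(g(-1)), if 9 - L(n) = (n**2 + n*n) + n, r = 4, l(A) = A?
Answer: 134104/5 ≈ 26821.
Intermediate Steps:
g(u) = -31/5 (g(u) = -7 + (1/5)*4 = -7 + 4/5 = -31/5)
t(F) = -5 - F
L(n) = 9 - n - 2*n**2 (L(n) = 9 - ((n**2 + n*n) + n) = 9 - ((n**2 + n**2) + n) = 9 - (2*n**2 + n) = 9 - (n + 2*n**2) = 9 + (-n - 2*n**2) = 9 - n - 2*n**2)
t(5) - 435*L(g(-1)) = (-5 - 1*5) - 435*(9 - 1*(-31/5) - 2*(-31/5)**2) = (-5 - 5) - 435*(9 + 31/5 - 2*961/25) = -10 - 435*(9 + 31/5 - 1922/25) = -10 - 435*(-1542/25) = -10 + 134154/5 = 134104/5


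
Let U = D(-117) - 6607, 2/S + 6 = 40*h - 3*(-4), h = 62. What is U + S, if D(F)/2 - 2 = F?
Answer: -8498390/1243 ≈ -6837.0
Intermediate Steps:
D(F) = 4 + 2*F
S = 1/1243 (S = 2/(-6 + (40*62 - 3*(-4))) = 2/(-6 + (2480 + 12)) = 2/(-6 + 2492) = 2/2486 = 2*(1/2486) = 1/1243 ≈ 0.00080451)
U = -6837 (U = (4 + 2*(-117)) - 6607 = (4 - 234) - 6607 = -230 - 6607 = -6837)
U + S = -6837 + 1/1243 = -8498390/1243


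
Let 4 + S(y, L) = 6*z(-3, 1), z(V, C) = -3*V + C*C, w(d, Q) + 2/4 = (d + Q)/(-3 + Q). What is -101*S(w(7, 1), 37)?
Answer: -5656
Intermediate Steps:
w(d, Q) = -1/2 + (Q + d)/(-3 + Q) (w(d, Q) = -1/2 + (d + Q)/(-3 + Q) = -1/2 + (Q + d)/(-3 + Q))
z(V, C) = C**2 - 3*V (z(V, C) = -3*V + C**2 = C**2 - 3*V)
S(y, L) = 56 (S(y, L) = -4 + 6*(1**2 - 3*(-3)) = -4 + 6*(1 + 9) = -4 + 6*10 = -4 + 60 = 56)
-101*S(w(7, 1), 37) = -101*56 = -5656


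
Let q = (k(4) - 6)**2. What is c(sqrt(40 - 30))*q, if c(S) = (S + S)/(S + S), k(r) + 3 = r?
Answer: 25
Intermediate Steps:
k(r) = -3 + r
q = 25 (q = ((-3 + 4) - 6)**2 = (1 - 6)**2 = (-5)**2 = 25)
c(S) = 1 (c(S) = (2*S)/((2*S)) = (2*S)*(1/(2*S)) = 1)
c(sqrt(40 - 30))*q = 1*25 = 25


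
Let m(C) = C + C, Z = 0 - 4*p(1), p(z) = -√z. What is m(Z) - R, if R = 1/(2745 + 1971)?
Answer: 37727/4716 ≈ 7.9998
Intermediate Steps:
Z = 4 (Z = 0 - (-4)*√1 = 0 - (-4) = 0 - 4*(-1) = 0 + 4 = 4)
m(C) = 2*C
R = 1/4716 ≈ 0.00021204
m(Z) - R = 2*4 - 1*1/4716 = 8 - 1/4716 = 37727/4716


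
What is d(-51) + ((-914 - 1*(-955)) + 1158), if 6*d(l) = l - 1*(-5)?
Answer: 3574/3 ≈ 1191.3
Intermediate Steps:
d(l) = ⅚ + l/6 (d(l) = (l - 1*(-5))/6 = (l + 5)/6 = (5 + l)/6 = ⅚ + l/6)
d(-51) + ((-914 - 1*(-955)) + 1158) = (⅚ + (⅙)*(-51)) + ((-914 - 1*(-955)) + 1158) = (⅚ - 17/2) + ((-914 + 955) + 1158) = -23/3 + (41 + 1158) = -23/3 + 1199 = 3574/3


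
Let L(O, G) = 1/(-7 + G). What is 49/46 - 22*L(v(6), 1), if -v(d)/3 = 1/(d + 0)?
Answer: 653/138 ≈ 4.7319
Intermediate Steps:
v(d) = -3/d (v(d) = -3/(d + 0) = -3/d)
49/46 - 22*L(v(6), 1) = 49/46 - 22/(-7 + 1) = 49*(1/46) - 22/(-6) = 49/46 - 22*(-⅙) = 49/46 + 11/3 = 653/138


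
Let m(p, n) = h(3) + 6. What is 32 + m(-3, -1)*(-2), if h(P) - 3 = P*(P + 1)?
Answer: -10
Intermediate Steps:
h(P) = 3 + P*(1 + P) (h(P) = 3 + P*(P + 1) = 3 + P*(1 + P))
m(p, n) = 21 (m(p, n) = (3 + 3 + 3²) + 6 = (3 + 3 + 9) + 6 = 15 + 6 = 21)
32 + m(-3, -1)*(-2) = 32 + 21*(-2) = 32 - 42 = -10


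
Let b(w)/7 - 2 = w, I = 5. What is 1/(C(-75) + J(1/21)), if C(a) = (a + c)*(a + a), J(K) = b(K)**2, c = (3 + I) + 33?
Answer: 9/47749 ≈ 0.00018849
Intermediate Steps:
b(w) = 14 + 7*w
c = 41 (c = (3 + 5) + 33 = 8 + 33 = 41)
J(K) = (14 + 7*K)**2
C(a) = 2*a*(41 + a) (C(a) = (a + 41)*(a + a) = (41 + a)*(2*a) = 2*a*(41 + a))
1/(C(-75) + J(1/21)) = 1/(2*(-75)*(41 - 75) + 49*(2 + 1/21)**2) = 1/(2*(-75)*(-34) + 49*(2 + 1/21)**2) = 1/(5100 + 49*(43/21)**2) = 1/(5100 + 49*(1849/441)) = 1/(5100 + 1849/9) = 1/(47749/9) = 9/47749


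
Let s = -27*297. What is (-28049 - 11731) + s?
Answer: -47799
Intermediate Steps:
s = -8019
(-28049 - 11731) + s = (-28049 - 11731) - 8019 = -39780 - 8019 = -47799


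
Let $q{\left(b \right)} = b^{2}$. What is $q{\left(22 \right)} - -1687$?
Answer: $2171$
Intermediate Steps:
$q{\left(22 \right)} - -1687 = 22^{2} - -1687 = 484 + 1687 = 2171$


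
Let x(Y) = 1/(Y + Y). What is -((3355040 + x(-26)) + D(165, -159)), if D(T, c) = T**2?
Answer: -175877779/52 ≈ -3.3823e+6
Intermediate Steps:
x(Y) = 1/(2*Y)
-((3355040 + x(-26)) + D(165, -159)) = -((3355040 + (1/2)/(-26)) + 165**2) = -((3355040 + (1/2)*(-1/26)) + 27225) = -((3355040 - 1/52) + 27225) = -(174462079/52 + 27225) = -1*175877779/52 = -175877779/52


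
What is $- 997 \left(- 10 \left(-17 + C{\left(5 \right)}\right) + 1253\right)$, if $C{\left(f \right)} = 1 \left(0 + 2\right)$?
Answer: $-1398791$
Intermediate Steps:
$C{\left(f \right)} = 2$ ($C{\left(f \right)} = 1 \cdot 2 = 2$)
$- 997 \left(- 10 \left(-17 + C{\left(5 \right)}\right) + 1253\right) = - 997 \left(- 10 \left(-17 + 2\right) + 1253\right) = - 997 \left(\left(-10\right) \left(-15\right) + 1253\right) = - 997 \left(150 + 1253\right) = \left(-997\right) 1403 = -1398791$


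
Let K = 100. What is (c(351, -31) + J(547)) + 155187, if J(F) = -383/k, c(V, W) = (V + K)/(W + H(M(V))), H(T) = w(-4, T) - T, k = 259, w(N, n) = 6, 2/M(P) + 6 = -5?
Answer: 1567345393/10101 ≈ 1.5517e+5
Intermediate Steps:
M(P) = -2/11 (M(P) = 2/(-6 - 5) = 2/(-11) = 2*(-1/11) = -2/11)
H(T) = 6 - T
c(V, W) = (100 + V)/(68/11 + W) (c(V, W) = (V + 100)/(W + (6 - 1*(-2/11))) = (100 + V)/(W + (6 + 2/11)) = (100 + V)/(W + 68/11) = (100 + V)/(68/11 + W))
J(F) = -383/259
(c(351, -31) + J(547)) + 155187 = (11*(100 + 351)/(68 + 11*(-31)) - 383/259) + 155187 = (11*451/(68 - 341) - 383/259) + 155187 = (11*451/(-273) - 383/259) + 155187 = (11*(-1/273)*451 - 383/259) + 155187 = (-4961/273 - 383/259) + 155187 = -198494/10101 + 155187 = 1567345393/10101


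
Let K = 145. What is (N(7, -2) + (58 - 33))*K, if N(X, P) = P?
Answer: 3335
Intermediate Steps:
(N(7, -2) + (58 - 33))*K = (-2 + (58 - 33))*145 = (-2 + 25)*145 = 23*145 = 3335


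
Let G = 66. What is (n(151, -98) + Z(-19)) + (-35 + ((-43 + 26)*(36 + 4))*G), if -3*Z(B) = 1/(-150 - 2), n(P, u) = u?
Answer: -20525927/456 ≈ -45013.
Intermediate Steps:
Z(B) = 1/456 (Z(B) = -1/(3*(-150 - 2)) = -⅓/(-152) = -⅓*(-1/152) = 1/456)
(n(151, -98) + Z(-19)) + (-35 + ((-43 + 26)*(36 + 4))*G) = (-98 + 1/456) + (-35 + ((-43 + 26)*(36 + 4))*66) = -44687/456 + (-35 - 17*40*66) = -44687/456 + (-35 - 680*66) = -44687/456 + (-35 - 44880) = -44687/456 - 44915 = -20525927/456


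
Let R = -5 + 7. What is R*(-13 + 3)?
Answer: -20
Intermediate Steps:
R = 2
R*(-13 + 3) = 2*(-13 + 3) = 2*(-10) = -20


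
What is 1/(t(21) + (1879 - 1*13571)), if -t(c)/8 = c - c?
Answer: -1/11692 ≈ -8.5529e-5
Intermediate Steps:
t(c) = 0 (t(c) = -8*(c - c) = -8*0 = 0)
1/(t(21) + (1879 - 1*13571)) = 1/(0 + (1879 - 1*13571)) = 1/(0 + (1879 - 13571)) = 1/(0 - 11692) = 1/(-11692) = -1/11692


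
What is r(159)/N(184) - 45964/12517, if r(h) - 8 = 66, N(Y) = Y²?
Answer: -777615463/211887776 ≈ -3.6699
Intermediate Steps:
r(h) = 74 (r(h) = 8 + 66 = 74)
r(159)/N(184) - 45964/12517 = 74/(184²) - 45964/12517 = 74/33856 - 45964*1/12517 = 74*(1/33856) - 45964/12517 = 37/16928 - 45964/12517 = -777615463/211887776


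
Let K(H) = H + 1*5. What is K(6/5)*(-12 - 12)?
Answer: -744/5 ≈ -148.80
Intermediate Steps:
K(H) = 5 + H (K(H) = H + 5 = 5 + H)
K(6/5)*(-12 - 12) = (5 + 6/5)*(-12 - 12) = (5 + 6*(⅕))*(-24) = (5 + 6/5)*(-24) = (31/5)*(-24) = -744/5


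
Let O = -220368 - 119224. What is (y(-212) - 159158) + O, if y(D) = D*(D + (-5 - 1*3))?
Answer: -452110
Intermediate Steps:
y(D) = D*(-8 + D) (y(D) = D*(D + (-5 - 3)) = D*(D - 8) = D*(-8 + D))
O = -339592
(y(-212) - 159158) + O = (-212*(-8 - 212) - 159158) - 339592 = (-212*(-220) - 159158) - 339592 = (46640 - 159158) - 339592 = -112518 - 339592 = -452110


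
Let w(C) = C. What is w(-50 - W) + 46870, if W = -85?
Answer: 46905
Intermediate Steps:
w(-50 - W) + 46870 = (-50 - 1*(-85)) + 46870 = (-50 + 85) + 46870 = 35 + 46870 = 46905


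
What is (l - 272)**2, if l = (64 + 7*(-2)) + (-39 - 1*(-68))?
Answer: 37249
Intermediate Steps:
l = 79 (l = (64 - 14) + (-39 + 68) = 50 + 29 = 79)
(l - 272)**2 = (79 - 272)**2 = (-193)**2 = 37249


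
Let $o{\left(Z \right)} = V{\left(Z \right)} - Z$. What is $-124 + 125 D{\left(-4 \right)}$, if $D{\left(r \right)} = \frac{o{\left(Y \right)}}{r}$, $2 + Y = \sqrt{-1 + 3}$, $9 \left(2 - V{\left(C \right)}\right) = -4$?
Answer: $- \frac{2366}{9} + \frac{125 \sqrt{2}}{4} \approx -218.69$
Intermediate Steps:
$V{\left(C \right)} = \frac{22}{9}$ ($V{\left(C \right)} = 2 - - \frac{4}{9} = 2 + \frac{4}{9} = \frac{22}{9}$)
$Y = -2 + \sqrt{2}$ ($Y = -2 + \sqrt{-1 + 3} = -2 + \sqrt{2} \approx -0.58579$)
$o{\left(Z \right)} = \frac{22}{9} - Z$
$D{\left(r \right)} = \frac{\frac{40}{9} - \sqrt{2}}{r}$ ($D{\left(r \right)} = \frac{\frac{22}{9} - \left(-2 + \sqrt{2}\right)}{r} = \frac{\frac{22}{9} + \left(2 - \sqrt{2}\right)}{r} = \frac{\frac{40}{9} - \sqrt{2}}{r}$)
$-124 + 125 D{\left(-4 \right)} = -124 + 125 \frac{\frac{40}{9} - \sqrt{2}}{-4} = -124 + 125 \left(- \frac{\frac{40}{9} - \sqrt{2}}{4}\right) = -124 + 125 \left(- \frac{10}{9} + \frac{\sqrt{2}}{4}\right) = -124 - \left(\frac{1250}{9} - \frac{125 \sqrt{2}}{4}\right) = - \frac{2366}{9} + \frac{125 \sqrt{2}}{4}$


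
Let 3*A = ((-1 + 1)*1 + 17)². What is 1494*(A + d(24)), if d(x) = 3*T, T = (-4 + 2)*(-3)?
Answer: 170814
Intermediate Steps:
A = 289/3 (A = ((-1 + 1)*1 + 17)²/3 = (0*1 + 17)²/3 = (0 + 17)²/3 = (⅓)*17² = (⅓)*289 = 289/3 ≈ 96.333)
T = 6 (T = -2*(-3) = 6)
d(x) = 18 (d(x) = 3*6 = 18)
1494*(A + d(24)) = 1494*(289/3 + 18) = 1494*(343/3) = 170814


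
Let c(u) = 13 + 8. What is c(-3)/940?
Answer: 21/940 ≈ 0.022340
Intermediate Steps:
c(u) = 21
c(-3)/940 = 21/940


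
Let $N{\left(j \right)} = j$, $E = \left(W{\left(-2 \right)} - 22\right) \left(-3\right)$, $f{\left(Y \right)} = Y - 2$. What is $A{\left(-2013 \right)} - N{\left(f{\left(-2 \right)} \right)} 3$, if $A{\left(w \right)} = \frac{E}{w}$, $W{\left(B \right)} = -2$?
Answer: $\frac{8028}{671} \approx 11.964$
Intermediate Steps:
$f{\left(Y \right)} = -2 + Y$
$E = 72$ ($E = \left(-2 - 22\right) \left(-3\right) = \left(-24\right) \left(-3\right) = 72$)
$A{\left(w \right)} = \frac{72}{w}$
$A{\left(-2013 \right)} - N{\left(f{\left(-2 \right)} \right)} 3 = \frac{72}{-2013} - \left(-2 - 2\right) 3 = 72 \left(- \frac{1}{2013}\right) - \left(-4\right) 3 = - \frac{24}{671} - -12 = - \frac{24}{671} + 12 = \frac{8028}{671}$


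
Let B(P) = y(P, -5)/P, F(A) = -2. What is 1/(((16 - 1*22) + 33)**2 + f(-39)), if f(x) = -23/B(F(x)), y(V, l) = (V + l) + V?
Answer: 9/6515 ≈ 0.0013814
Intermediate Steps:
y(V, l) = l + 2*V
B(P) = (-5 + 2*P)/P
f(x) = -46/9 (f(x) = -23/(2 - 5/(-2)) = -23/(2 - 5*(-1/2)) = -23/(2 + 5/2) = -23/9/2 = -23*2/9 = -46/9)
1/(((16 - 1*22) + 33)**2 + f(-39)) = 1/(((16 - 1*22) + 33)**2 - 46/9) = 1/(((16 - 22) + 33)**2 - 46/9) = 1/((-6 + 33)**2 - 46/9) = 1/(27**2 - 46/9) = 1/(729 - 46/9) = 1/(6515/9) = 9/6515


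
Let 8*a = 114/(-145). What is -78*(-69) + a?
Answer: 3121503/580 ≈ 5381.9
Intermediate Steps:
a = -57/580 (a = (114/(-145))/8 = (114*(-1/145))/8 = (1/8)*(-114/145) = -57/580 ≈ -0.098276)
-78*(-69) + a = -78*(-69) - 57/580 = 5382 - 57/580 = 3121503/580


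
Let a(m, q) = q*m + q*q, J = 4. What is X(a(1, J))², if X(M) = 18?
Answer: 324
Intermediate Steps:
a(m, q) = q² + m*q (a(m, q) = m*q + q² = q² + m*q)
X(a(1, J))² = 18² = 324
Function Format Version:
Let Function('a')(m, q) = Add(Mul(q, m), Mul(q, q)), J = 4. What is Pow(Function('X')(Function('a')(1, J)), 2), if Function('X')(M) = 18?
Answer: 324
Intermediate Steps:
Function('a')(m, q) = Add(Pow(q, 2), Mul(m, q)) (Function('a')(m, q) = Add(Mul(m, q), Pow(q, 2)) = Add(Pow(q, 2), Mul(m, q)))
Pow(Function('X')(Function('a')(1, J)), 2) = Pow(18, 2) = 324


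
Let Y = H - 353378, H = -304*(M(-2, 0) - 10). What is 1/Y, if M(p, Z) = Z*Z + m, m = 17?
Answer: -1/355506 ≈ -2.8129e-6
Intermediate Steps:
M(p, Z) = 17 + Z² (M(p, Z) = Z*Z + 17 = Z² + 17 = 17 + Z²)
H = -2128 (H = -304*((17 + 0²) - 10) = -304*((17 + 0) - 10) = -304*(17 - 10) = -304*7 = -2128)
Y = -355506 (Y = -2128 - 353378 = -355506)
1/Y = 1/(-355506) = -1/355506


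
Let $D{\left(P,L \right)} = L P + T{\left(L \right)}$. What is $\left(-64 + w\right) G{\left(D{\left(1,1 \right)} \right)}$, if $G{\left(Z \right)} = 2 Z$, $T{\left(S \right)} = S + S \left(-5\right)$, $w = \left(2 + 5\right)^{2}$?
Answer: $90$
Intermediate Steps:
$w = 49$ ($w = 7^{2} = 49$)
$T{\left(S \right)} = - 4 S$ ($T{\left(S \right)} = S - 5 S = - 4 S$)
$D{\left(P,L \right)} = - 4 L + L P$ ($D{\left(P,L \right)} = L P - 4 L = - 4 L + L P$)
$\left(-64 + w\right) G{\left(D{\left(1,1 \right)} \right)} = \left(-64 + 49\right) 2 \cdot 1 \left(-4 + 1\right) = - 15 \cdot 2 \cdot 1 \left(-3\right) = - 15 \cdot 2 \left(-3\right) = \left(-15\right) \left(-6\right) = 90$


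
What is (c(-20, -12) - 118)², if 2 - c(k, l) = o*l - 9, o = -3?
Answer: 20449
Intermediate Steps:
c(k, l) = 11 + 3*l (c(k, l) = 2 - (-3*l - 9) = 2 - (-9 - 3*l) = 2 + (9 + 3*l) = 11 + 3*l)
(c(-20, -12) - 118)² = ((11 + 3*(-12)) - 118)² = ((11 - 36) - 118)² = (-25 - 118)² = (-143)² = 20449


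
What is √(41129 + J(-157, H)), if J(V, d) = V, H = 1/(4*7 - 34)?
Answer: 2*√10243 ≈ 202.42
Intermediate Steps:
H = -⅙ (H = 1/(28 - 34) = 1/(-6) = -⅙ ≈ -0.16667)
√(41129 + J(-157, H)) = √(41129 - 157) = √40972 = 2*√10243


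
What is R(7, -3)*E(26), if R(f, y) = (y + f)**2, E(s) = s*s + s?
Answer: 11232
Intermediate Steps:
E(s) = s + s**2 (E(s) = s**2 + s = s + s**2)
R(f, y) = (f + y)**2
R(7, -3)*E(26) = (7 - 3)**2*(26*(1 + 26)) = 4**2*(26*27) = 16*702 = 11232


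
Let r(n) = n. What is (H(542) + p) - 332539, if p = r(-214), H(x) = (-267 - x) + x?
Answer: -333020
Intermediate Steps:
H(x) = -267
p = -214
(H(542) + p) - 332539 = (-267 - 214) - 332539 = -481 - 332539 = -333020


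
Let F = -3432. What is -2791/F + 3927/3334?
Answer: 11391329/5721144 ≈ 1.9911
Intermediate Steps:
-2791/F + 3927/3334 = -2791/(-3432) + 3927/3334 = -2791*(-1/3432) + 3927*(1/3334) = 2791/3432 + 3927/3334 = 11391329/5721144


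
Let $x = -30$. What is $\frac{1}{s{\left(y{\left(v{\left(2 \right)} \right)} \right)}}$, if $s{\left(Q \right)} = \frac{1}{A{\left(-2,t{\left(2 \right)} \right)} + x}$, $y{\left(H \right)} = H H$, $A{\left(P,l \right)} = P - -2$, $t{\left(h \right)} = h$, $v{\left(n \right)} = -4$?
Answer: $-30$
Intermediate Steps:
$A{\left(P,l \right)} = 2 + P$ ($A{\left(P,l \right)} = P + 2 = 2 + P$)
$y{\left(H \right)} = H^{2}$
$s{\left(Q \right)} = - \frac{1}{30}$ ($s{\left(Q \right)} = \frac{1}{\left(2 - 2\right) - 30} = \frac{1}{0 - 30} = \frac{1}{-30} = - \frac{1}{30}$)
$\frac{1}{s{\left(y{\left(v{\left(2 \right)} \right)} \right)}} = \frac{1}{- \frac{1}{30}} = -30$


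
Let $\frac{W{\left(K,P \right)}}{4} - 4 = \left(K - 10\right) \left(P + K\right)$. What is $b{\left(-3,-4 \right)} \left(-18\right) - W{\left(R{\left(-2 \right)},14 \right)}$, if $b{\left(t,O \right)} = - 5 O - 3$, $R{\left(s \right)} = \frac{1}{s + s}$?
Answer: $\frac{967}{4} \approx 241.75$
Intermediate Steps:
$R{\left(s \right)} = \frac{1}{2 s}$
$W{\left(K,P \right)} = 16 + 4 \left(-10 + K\right) \left(K + P\right)$ ($W{\left(K,P \right)} = 16 + 4 \left(K - 10\right) \left(P + K\right) = 16 + 4 \left(-10 + K\right) \left(K + P\right)$)
$b{\left(t,O \right)} = -3 - 5 O$
$b{\left(-3,-4 \right)} \left(-18\right) - W{\left(R{\left(-2 \right)},14 \right)} = \left(-3 - -20\right) \left(-18\right) - \left(16 - 40 \frac{1}{2 \left(-2\right)} - 560 + 4 \left(\frac{1}{2 \left(-2\right)}\right)^{2} + 4 \frac{1}{2 \left(-2\right)} 14\right) = \left(-3 + 20\right) \left(-18\right) - \left(16 - 40 \cdot \frac{1}{2} \left(- \frac{1}{2}\right) - 560 + 4 \left(\frac{1}{2} \left(- \frac{1}{2}\right)\right)^{2} + 4 \cdot \frac{1}{2} \left(- \frac{1}{2}\right) 14\right) = 17 \left(-18\right) - \left(16 - -10 - 560 + 4 \left(- \frac{1}{4}\right)^{2} + 4 \left(- \frac{1}{4}\right) 14\right) = -306 - \left(16 + 10 - 560 + 4 \cdot \frac{1}{16} - 14\right) = -306 - \left(16 + 10 - 560 + \frac{1}{4} - 14\right) = -306 - - \frac{2191}{4} = -306 + \frac{2191}{4} = \frac{967}{4}$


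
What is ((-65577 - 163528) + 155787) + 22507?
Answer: -50811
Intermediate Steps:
((-65577 - 163528) + 155787) + 22507 = (-229105 + 155787) + 22507 = -73318 + 22507 = -50811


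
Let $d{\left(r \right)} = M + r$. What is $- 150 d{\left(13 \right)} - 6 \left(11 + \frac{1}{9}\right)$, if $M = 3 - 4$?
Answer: $- \frac{5600}{3} \approx -1866.7$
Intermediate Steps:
$M = -1$
$d{\left(r \right)} = -1 + r$
$- 150 d{\left(13 \right)} - 6 \left(11 + \frac{1}{9}\right) = - 150 \left(-1 + 13\right) - 6 \left(11 + \frac{1}{9}\right) = \left(-150\right) 12 - 6 \left(11 + \frac{1}{9}\right) = -1800 - \frac{200}{3} = - \frac{5600}{3}$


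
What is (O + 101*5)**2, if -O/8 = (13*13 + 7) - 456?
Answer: 7535025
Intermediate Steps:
O = 2240 (O = -8*((13*13 + 7) - 456) = -8*((169 + 7) - 456) = -8*(176 - 456) = -8*(-280) = 2240)
(O + 101*5)**2 = (2240 + 101*5)**2 = (2240 + 505)**2 = 2745**2 = 7535025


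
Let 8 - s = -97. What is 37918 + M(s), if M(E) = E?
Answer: 38023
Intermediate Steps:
s = 105 (s = 8 - 1*(-97) = 8 + 97 = 105)
37918 + M(s) = 37918 + 105 = 38023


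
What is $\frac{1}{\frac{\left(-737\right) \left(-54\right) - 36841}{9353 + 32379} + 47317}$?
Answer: $\frac{41732}{1974636001} \approx 2.1134 \cdot 10^{-5}$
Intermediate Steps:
$\frac{1}{\frac{\left(-737\right) \left(-54\right) - 36841}{9353 + 32379} + 47317} = \frac{1}{\frac{39798 - 36841}{41732} + 47317} = \frac{1}{2957 \cdot \frac{1}{41732} + 47317} = \frac{1}{\frac{2957}{41732} + 47317} = \frac{1}{\frac{1974636001}{41732}} = \frac{41732}{1974636001}$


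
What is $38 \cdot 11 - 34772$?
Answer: $-34354$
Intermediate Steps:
$38 \cdot 11 - 34772 = 418 - 34772 = -34354$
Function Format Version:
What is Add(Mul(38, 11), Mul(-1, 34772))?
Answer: -34354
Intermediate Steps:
Add(Mul(38, 11), Mul(-1, 34772)) = Add(418, -34772) = -34354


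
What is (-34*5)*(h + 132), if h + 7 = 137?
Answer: -44540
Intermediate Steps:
h = 130 (h = -7 + 137 = 130)
(-34*5)*(h + 132) = (-34*5)*(130 + 132) = -170*262 = -44540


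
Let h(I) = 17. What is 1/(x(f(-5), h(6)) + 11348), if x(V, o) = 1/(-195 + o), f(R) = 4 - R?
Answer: 178/2019943 ≈ 8.8121e-5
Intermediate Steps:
1/(x(f(-5), h(6)) + 11348) = 1/(1/(-195 + 17) + 11348) = 1/(1/(-178) + 11348) = 1/(-1/178 + 11348) = 1/(2019943/178) = 178/2019943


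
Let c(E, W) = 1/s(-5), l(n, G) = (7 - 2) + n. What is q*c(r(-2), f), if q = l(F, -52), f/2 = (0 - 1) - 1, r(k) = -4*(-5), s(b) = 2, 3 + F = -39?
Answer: -37/2 ≈ -18.500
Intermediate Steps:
F = -42 (F = -3 - 39 = -42)
r(k) = 20
f = -4 (f = 2*((0 - 1) - 1) = 2*(-1 - 1) = 2*(-2) = -4)
l(n, G) = 5 + n
c(E, W) = ½ (c(E, W) = 1/2 = ½)
q = -37 (q = 5 - 42 = -37)
q*c(r(-2), f) = -37*½ = -37/2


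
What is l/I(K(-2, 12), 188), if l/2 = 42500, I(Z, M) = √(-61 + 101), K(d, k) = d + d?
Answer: 4250*√10 ≈ 13440.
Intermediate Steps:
K(d, k) = 2*d
I(Z, M) = 2*√10 (I(Z, M) = √40 = 2*√10)
l = 85000 (l = 2*42500 = 85000)
l/I(K(-2, 12), 188) = 85000/((2*√10)) = 85000*(√10/20) = 4250*√10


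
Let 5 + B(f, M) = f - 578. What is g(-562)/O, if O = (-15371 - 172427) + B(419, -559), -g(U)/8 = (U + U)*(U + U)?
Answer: 5053504/93981 ≈ 53.772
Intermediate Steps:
g(U) = -32*U² (g(U) = -8*(U + U)*(U + U) = -8*2*U*2*U = -32*U²)
B(f, M) = -583 + f (B(f, M) = -5 + (f - 578) = -5 + (-578 + f) = -583 + f)
O = -187962 (O = (-15371 - 172427) + (-583 + 419) = -187798 - 164 = -187962)
g(-562)/O = -32*(-562)²/(-187962) = -32*315844*(-1/187962) = -10107008*(-1/187962) = 5053504/93981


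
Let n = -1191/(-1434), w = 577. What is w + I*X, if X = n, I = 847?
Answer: 612065/478 ≈ 1280.5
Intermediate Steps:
n = 397/478 (n = -1191*(-1/1434) = 397/478 ≈ 0.83054)
X = 397/478 ≈ 0.83054
w + I*X = 577 + 847*(397/478) = 577 + 336259/478 = 612065/478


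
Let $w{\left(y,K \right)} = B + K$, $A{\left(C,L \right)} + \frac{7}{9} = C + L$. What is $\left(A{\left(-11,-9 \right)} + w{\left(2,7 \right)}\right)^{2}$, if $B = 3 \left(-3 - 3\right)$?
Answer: $\frac{81796}{81} \approx 1009.8$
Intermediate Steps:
$B = -18$ ($B = 3 \left(-6\right) = -18$)
$A{\left(C,L \right)} = - \frac{7}{9} + C + L$ ($A{\left(C,L \right)} = - \frac{7}{9} + \left(C + L\right) = - \frac{7}{9} + C + L$)
$w{\left(y,K \right)} = -18 + K$
$\left(A{\left(-11,-9 \right)} + w{\left(2,7 \right)}\right)^{2} = \left(\left(- \frac{7}{9} - 11 - 9\right) + \left(-18 + 7\right)\right)^{2} = \left(- \frac{187}{9} - 11\right)^{2} = \left(- \frac{286}{9}\right)^{2} = \frac{81796}{81}$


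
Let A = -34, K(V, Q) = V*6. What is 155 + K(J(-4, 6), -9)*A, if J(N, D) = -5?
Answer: 1175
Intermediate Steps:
K(V, Q) = 6*V
155 + K(J(-4, 6), -9)*A = 155 + (6*(-5))*(-34) = 155 - 30*(-34) = 155 + 1020 = 1175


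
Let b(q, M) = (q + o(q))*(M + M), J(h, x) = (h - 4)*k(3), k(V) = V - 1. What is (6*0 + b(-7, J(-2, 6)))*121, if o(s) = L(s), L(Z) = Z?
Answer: 40656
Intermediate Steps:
o(s) = s
k(V) = -1 + V
J(h, x) = -8 + 2*h (J(h, x) = (h - 4)*(-1 + 3) = (-4 + h)*2 = -8 + 2*h)
b(q, M) = 4*M*q (b(q, M) = (q + q)*(M + M) = (2*q)*(2*M) = 4*M*q)
(6*0 + b(-7, J(-2, 6)))*121 = (6*0 + 4*(-8 + 2*(-2))*(-7))*121 = (0 + 4*(-8 - 4)*(-7))*121 = (0 + 4*(-12)*(-7))*121 = (0 + 336)*121 = 336*121 = 40656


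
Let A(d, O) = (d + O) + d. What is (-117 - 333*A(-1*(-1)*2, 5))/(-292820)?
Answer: 1557/146410 ≈ 0.010635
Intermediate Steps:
A(d, O) = O + 2*d (A(d, O) = (O + d) + d = O + 2*d)
(-117 - 333*A(-1*(-1)*2, 5))/(-292820) = (-117 - 333*(5 + 2*(-1*(-1)*2)))/(-292820) = (-117 - 333*(5 + 2*(1*2)))*(-1/292820) = (-117 - 333*(5 + 2*2))*(-1/292820) = (-117 - 333*(5 + 4))*(-1/292820) = (-117 - 333*9)*(-1/292820) = (-117 - 2997)*(-1/292820) = -3114*(-1/292820) = 1557/146410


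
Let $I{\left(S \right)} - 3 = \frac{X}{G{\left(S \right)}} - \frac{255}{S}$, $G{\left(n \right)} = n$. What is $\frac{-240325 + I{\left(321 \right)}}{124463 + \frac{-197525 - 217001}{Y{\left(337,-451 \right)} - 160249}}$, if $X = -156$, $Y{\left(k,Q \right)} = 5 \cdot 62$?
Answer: $- \frac{4112765969949}{2130038544281} \approx -1.9308$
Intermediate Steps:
$Y{\left(k,Q \right)} = 310$
$I{\left(S \right)} = 3 - \frac{411}{S}$
$\frac{-240325 + I{\left(321 \right)}}{124463 + \frac{-197525 - 217001}{Y{\left(337,-451 \right)} - 160249}} = \frac{-240325 + \left(3 - \frac{411}{321}\right)}{124463 + \frac{-197525 - 217001}{310 - 160249}} = \frac{-240325 + \left(3 - \frac{137}{107}\right)}{124463 - \frac{414526}{-159939}} = \frac{-240325 + \left(3 - \frac{137}{107}\right)}{124463 - - \frac{414526}{159939}} = \frac{-240325 + \frac{184}{107}}{124463 + \frac{414526}{159939}} = - \frac{25714591}{107 \cdot \frac{19906902283}{159939}} = \left(- \frac{25714591}{107}\right) \frac{159939}{19906902283} = - \frac{4112765969949}{2130038544281}$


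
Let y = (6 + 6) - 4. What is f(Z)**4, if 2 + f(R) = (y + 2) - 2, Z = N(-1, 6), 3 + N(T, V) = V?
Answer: 1296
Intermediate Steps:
y = 8 (y = 12 - 4 = 8)
N(T, V) = -3 + V
Z = 3 (Z = -3 + 6 = 3)
f(R) = 6 (f(R) = -2 + ((8 + 2) - 2) = -2 + (10 - 2) = -2 + 8 = 6)
f(Z)**4 = 6**4 = 1296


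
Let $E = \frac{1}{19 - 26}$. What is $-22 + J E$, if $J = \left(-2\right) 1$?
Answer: $- \frac{152}{7} \approx -21.714$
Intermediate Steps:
$E = - \frac{1}{7}$ ($E = \frac{1}{-7} = - \frac{1}{7} \approx -0.14286$)
$J = -2$
$-22 + J E = -22 - - \frac{2}{7} = -22 + \frac{2}{7} = - \frac{152}{7}$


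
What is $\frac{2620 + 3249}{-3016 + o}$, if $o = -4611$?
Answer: $- \frac{5869}{7627} \approx -0.7695$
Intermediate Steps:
$\frac{2620 + 3249}{-3016 + o} = \frac{2620 + 3249}{-3016 - 4611} = \frac{5869}{-7627} = 5869 \left(- \frac{1}{7627}\right) = - \frac{5869}{7627}$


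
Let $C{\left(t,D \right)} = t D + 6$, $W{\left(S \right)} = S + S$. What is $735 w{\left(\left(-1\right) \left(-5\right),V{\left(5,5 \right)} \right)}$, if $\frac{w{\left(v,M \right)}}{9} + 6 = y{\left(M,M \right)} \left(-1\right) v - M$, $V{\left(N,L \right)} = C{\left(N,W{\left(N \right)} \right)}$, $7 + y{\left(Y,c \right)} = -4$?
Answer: $-46305$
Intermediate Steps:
$W{\left(S \right)} = 2 S$
$C{\left(t,D \right)} = 6 + D t$ ($C{\left(t,D \right)} = D t + 6 = 6 + D t$)
$y{\left(Y,c \right)} = -11$ ($y{\left(Y,c \right)} = -7 - 4 = -11$)
$V{\left(N,L \right)} = 6 + 2 N^{2}$ ($V{\left(N,L \right)} = 6 + 2 N N = 6 + 2 N^{2}$)
$w{\left(v,M \right)} = -54 - 9 M + 99 v$ ($w{\left(v,M \right)} = -54 + 9 \left(\left(-11\right) \left(-1\right) v - M\right) = -54 + 9 \left(11 v - M\right) = -54 + 9 \left(- M + 11 v\right) = -54 - \left(- 99 v + 9 M\right) = -54 - 9 M + 99 v$)
$735 w{\left(\left(-1\right) \left(-5\right),V{\left(5,5 \right)} \right)} = 735 \left(-54 - 9 \left(6 + 2 \cdot 5^{2}\right) + 99 \left(\left(-1\right) \left(-5\right)\right)\right) = 735 \left(-54 - 9 \left(6 + 2 \cdot 25\right) + 99 \cdot 5\right) = 735 \left(-54 - 9 \left(6 + 50\right) + 495\right) = 735 \left(-54 - 504 + 495\right) = 735 \left(-63\right) = -46305$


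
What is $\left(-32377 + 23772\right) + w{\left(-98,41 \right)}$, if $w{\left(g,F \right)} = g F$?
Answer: $-12623$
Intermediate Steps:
$w{\left(g,F \right)} = F g$
$\left(-32377 + 23772\right) + w{\left(-98,41 \right)} = \left(-32377 + 23772\right) + 41 \left(-98\right) = -8605 - 4018 = -12623$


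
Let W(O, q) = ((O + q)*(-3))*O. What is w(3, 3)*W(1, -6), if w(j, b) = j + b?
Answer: 90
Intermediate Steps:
w(j, b) = b + j
W(O, q) = O*(-3*O - 3*q) (W(O, q) = (-3*O - 3*q)*O = O*(-3*O - 3*q))
w(3, 3)*W(1, -6) = (3 + 3)*(-3*1*(1 - 6)) = 6*(-3*1*(-5)) = 6*15 = 90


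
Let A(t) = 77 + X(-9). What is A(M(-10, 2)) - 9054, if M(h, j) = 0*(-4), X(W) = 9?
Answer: -8968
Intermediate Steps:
M(h, j) = 0
A(t) = 86 (A(t) = 77 + 9 = 86)
A(M(-10, 2)) - 9054 = 86 - 9054 = -8968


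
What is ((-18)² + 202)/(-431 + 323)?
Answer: -263/54 ≈ -4.8704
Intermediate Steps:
((-18)² + 202)/(-431 + 323) = (324 + 202)/(-108) = 526*(-1/108) = -263/54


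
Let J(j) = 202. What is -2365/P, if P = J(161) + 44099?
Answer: -2365/44301 ≈ -0.053385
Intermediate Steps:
P = 44301 (P = 202 + 44099 = 44301)
-2365/P = -2365/44301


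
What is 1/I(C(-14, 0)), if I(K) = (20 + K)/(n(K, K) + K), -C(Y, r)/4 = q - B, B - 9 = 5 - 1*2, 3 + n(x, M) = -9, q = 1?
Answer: 1/2 ≈ 0.50000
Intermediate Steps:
n(x, M) = -12 (n(x, M) = -3 - 9 = -12)
B = 12 (B = 9 + (5 - 1*2) = 9 + (5 - 2) = 9 + 3 = 12)
C(Y, r) = 44 (C(Y, r) = -4*(1 - 1*12) = -4*(1 - 12) = -4*(-11) = 44)
I(K) = (20 + K)/(-12 + K)
1/I(C(-14, 0)) = 1/((20 + 44)/(-12 + 44)) = 1/(64/32) = 1/((1/32)*64) = 1/2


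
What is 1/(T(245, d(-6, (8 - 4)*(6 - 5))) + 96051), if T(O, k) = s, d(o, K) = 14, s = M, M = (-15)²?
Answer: 1/96276 ≈ 1.0387e-5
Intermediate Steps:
M = 225
s = 225
T(O, k) = 225
1/(T(245, d(-6, (8 - 4)*(6 - 5))) + 96051) = 1/(225 + 96051) = 1/96276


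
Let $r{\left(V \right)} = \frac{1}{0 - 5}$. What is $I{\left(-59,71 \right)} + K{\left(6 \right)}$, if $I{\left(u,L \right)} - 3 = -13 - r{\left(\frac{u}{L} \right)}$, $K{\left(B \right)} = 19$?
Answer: $\frac{46}{5} \approx 9.2$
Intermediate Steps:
$r{\left(V \right)} = - \frac{1}{5}$ ($r{\left(V \right)} = \frac{1}{-5} = - \frac{1}{5}$)
$I{\left(u,L \right)} = - \frac{49}{5}$ ($I{\left(u,L \right)} = 3 - \frac{64}{5} = - \frac{49}{5}$)
$I{\left(-59,71 \right)} + K{\left(6 \right)} = - \frac{49}{5} + 19 = \frac{46}{5}$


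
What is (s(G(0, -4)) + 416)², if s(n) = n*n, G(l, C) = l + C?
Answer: 186624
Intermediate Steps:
G(l, C) = C + l
s(n) = n²
(s(G(0, -4)) + 416)² = ((-4 + 0)² + 416)² = ((-4)² + 416)² = (16 + 416)² = 432² = 186624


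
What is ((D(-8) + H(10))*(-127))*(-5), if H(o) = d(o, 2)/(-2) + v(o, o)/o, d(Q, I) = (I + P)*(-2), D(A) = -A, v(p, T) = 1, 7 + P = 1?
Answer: 5207/2 ≈ 2603.5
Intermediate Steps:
P = -6 (P = -7 + 1 = -6)
d(Q, I) = 12 - 2*I (d(Q, I) = (I - 6)*(-2) = (-6 + I)*(-2) = 12 - 2*I)
H(o) = -4 + 1/o (H(o) = (12 - 2*2)/(-2) + 1/o = (12 - 4)*(-½) + 1/o = 8*(-½) + 1/o = -4 + 1/o)
((D(-8) + H(10))*(-127))*(-5) = ((-1*(-8) + (-4 + 1/10))*(-127))*(-5) = ((8 + (-4 + ⅒))*(-127))*(-5) = ((8 - 39/10)*(-127))*(-5) = ((41/10)*(-127))*(-5) = -5207/10*(-5) = 5207/2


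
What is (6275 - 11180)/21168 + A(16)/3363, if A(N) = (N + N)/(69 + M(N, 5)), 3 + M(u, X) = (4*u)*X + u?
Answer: -122787401/529954992 ≈ -0.23169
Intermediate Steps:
M(u, X) = -3 + u + 4*X*u (M(u, X) = -3 + ((4*u)*X + u) = -3 + (4*X*u + u) = -3 + (u + 4*X*u) = -3 + u + 4*X*u)
A(N) = 2*N/(66 + 21*N) (A(N) = (N + N)/(69 + (-3 + N + 4*5*N)) = (2*N)/(69 + (-3 + N + 20*N)) = (2*N)/(69 + (-3 + 21*N)) = (2*N)/(66 + 21*N) = 2*N/(66 + 21*N))
(6275 - 11180)/21168 + A(16)/3363 = (6275 - 11180)/21168 + ((2/3)*16/(22 + 7*16))/3363 = -4905*1/21168 + ((2/3)*16/(22 + 112))*(1/3363) = -545/2352 + ((2/3)*16/134)*(1/3363) = -545/2352 + ((2/3)*16*(1/134))*(1/3363) = -545/2352 + (16/201)*(1/3363) = -545/2352 + 16/675963 = -122787401/529954992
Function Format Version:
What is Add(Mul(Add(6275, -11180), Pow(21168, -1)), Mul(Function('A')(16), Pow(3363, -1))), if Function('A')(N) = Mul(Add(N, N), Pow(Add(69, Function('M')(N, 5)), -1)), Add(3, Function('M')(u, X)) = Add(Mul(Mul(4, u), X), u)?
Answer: Rational(-122787401, 529954992) ≈ -0.23169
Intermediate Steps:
Function('M')(u, X) = Add(-3, u, Mul(4, X, u)) (Function('M')(u, X) = Add(-3, Add(Mul(Mul(4, u), X), u)) = Add(-3, Add(Mul(4, X, u), u)) = Add(-3, Add(u, Mul(4, X, u))) = Add(-3, u, Mul(4, X, u)))
Function('A')(N) = Mul(2, N, Pow(Add(66, Mul(21, N)), -1)) (Function('A')(N) = Mul(Add(N, N), Pow(Add(69, Add(-3, N, Mul(4, 5, N))), -1)) = Mul(Mul(2, N), Pow(Add(69, Add(-3, N, Mul(20, N))), -1)) = Mul(Mul(2, N), Pow(Add(69, Add(-3, Mul(21, N))), -1)) = Mul(Mul(2, N), Pow(Add(66, Mul(21, N)), -1)) = Mul(2, N, Pow(Add(66, Mul(21, N)), -1)))
Add(Mul(Add(6275, -11180), Pow(21168, -1)), Mul(Function('A')(16), Pow(3363, -1))) = Add(Mul(Add(6275, -11180), Pow(21168, -1)), Mul(Mul(Rational(2, 3), 16, Pow(Add(22, Mul(7, 16)), -1)), Pow(3363, -1))) = Add(Mul(-4905, Rational(1, 21168)), Mul(Mul(Rational(2, 3), 16, Pow(Add(22, 112), -1)), Rational(1, 3363))) = Add(Rational(-545, 2352), Mul(Mul(Rational(2, 3), 16, Pow(134, -1)), Rational(1, 3363))) = Add(Rational(-545, 2352), Mul(Mul(Rational(2, 3), 16, Rational(1, 134)), Rational(1, 3363))) = Add(Rational(-545, 2352), Mul(Rational(16, 201), Rational(1, 3363))) = Add(Rational(-545, 2352), Rational(16, 675963)) = Rational(-122787401, 529954992)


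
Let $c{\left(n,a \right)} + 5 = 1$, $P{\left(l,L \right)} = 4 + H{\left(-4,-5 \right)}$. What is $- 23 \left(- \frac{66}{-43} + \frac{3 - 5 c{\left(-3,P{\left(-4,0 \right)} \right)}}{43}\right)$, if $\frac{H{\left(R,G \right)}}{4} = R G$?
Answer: $- \frac{2047}{43} \approx -47.605$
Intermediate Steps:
$H{\left(R,G \right)} = 4 G R$ ($H{\left(R,G \right)} = 4 R G = 4 G R$)
$P{\left(l,L \right)} = 84$ ($P{\left(l,L \right)} = 4 + 4 \left(-5\right) \left(-4\right) = 4 + 80 = 84$)
$c{\left(n,a \right)} = -4$ ($c{\left(n,a \right)} = -5 + 1 = -4$)
$- 23 \left(- \frac{66}{-43} + \frac{3 - 5 c{\left(-3,P{\left(-4,0 \right)} \right)}}{43}\right) = - 23 \left(- \frac{66}{-43} + \frac{3 - -20}{43}\right) = - 23 \left(\left(-66\right) \left(- \frac{1}{43}\right) + \left(3 + 20\right) \frac{1}{43}\right) = - 23 \left(\frac{66}{43} + 23 \cdot \frac{1}{43}\right) = - 23 \left(\frac{66}{43} + \frac{23}{43}\right) = \left(-23\right) \frac{89}{43} = - \frac{2047}{43}$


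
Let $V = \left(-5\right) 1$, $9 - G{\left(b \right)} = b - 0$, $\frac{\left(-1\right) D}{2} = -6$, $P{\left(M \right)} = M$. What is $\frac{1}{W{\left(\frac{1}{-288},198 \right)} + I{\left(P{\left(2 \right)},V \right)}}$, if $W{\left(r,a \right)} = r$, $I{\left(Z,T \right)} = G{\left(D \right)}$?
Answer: $- \frac{288}{865} \approx -0.33295$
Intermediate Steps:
$D = 12$ ($D = \left(-2\right) \left(-6\right) = 12$)
$G{\left(b \right)} = 9 - b$ ($G{\left(b \right)} = 9 - \left(b - 0\right) = 9 - \left(b + 0\right) = 9 - b$)
$V = -5$
$I{\left(Z,T \right)} = -3$ ($I{\left(Z,T \right)} = 9 - 12 = -3$)
$\frac{1}{W{\left(\frac{1}{-288},198 \right)} + I{\left(P{\left(2 \right)},V \right)}} = \frac{1}{\frac{1}{-288} - 3} = \frac{1}{- \frac{1}{288} - 3} = \frac{1}{- \frac{865}{288}} = - \frac{288}{865}$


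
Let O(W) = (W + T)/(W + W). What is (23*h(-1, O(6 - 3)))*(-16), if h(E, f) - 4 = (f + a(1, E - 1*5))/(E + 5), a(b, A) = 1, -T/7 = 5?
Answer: -3220/3 ≈ -1073.3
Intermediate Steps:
T = -35 (T = -7*5 = -35)
O(W) = (-35 + W)/(2*W) (O(W) = (W - 35)/(W + W) = (-35 + W)/((2*W)) = (-35 + W)*(1/(2*W)) = (-35 + W)/(2*W))
h(E, f) = 4 + (1 + f)/(5 + E) (h(E, f) = 4 + (f + 1)/(E + 5) = 4 + (1 + f)/(5 + E))
(23*h(-1, O(6 - 3)))*(-16) = (23*((21 + (-35 + (6 - 3))/(2*(6 - 3)) + 4*(-1))/(5 - 1)))*(-16) = (23*((21 + (1/2)*(-35 + 3)/3 - 4)/4))*(-16) = (23*((21 + (1/2)*(1/3)*(-32) - 4)/4))*(-16) = (23*((21 - 16/3 - 4)/4))*(-16) = (23*((1/4)*(35/3)))*(-16) = (23*(35/12))*(-16) = (805/12)*(-16) = -3220/3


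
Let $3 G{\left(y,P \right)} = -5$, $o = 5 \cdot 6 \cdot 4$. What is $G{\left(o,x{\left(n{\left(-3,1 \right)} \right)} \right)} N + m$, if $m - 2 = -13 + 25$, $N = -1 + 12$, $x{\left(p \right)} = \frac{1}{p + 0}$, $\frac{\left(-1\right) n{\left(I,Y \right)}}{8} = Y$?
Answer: $- \frac{13}{3} \approx -4.3333$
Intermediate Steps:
$n{\left(I,Y \right)} = - 8 Y$
$x{\left(p \right)} = \frac{1}{p}$
$o = 120$ ($o = 5 \cdot 24 = 120$)
$G{\left(y,P \right)} = - \frac{5}{3}$ ($G{\left(y,P \right)} = \frac{1}{3} \left(-5\right) = - \frac{5}{3}$)
$N = 11$
$m = 14$ ($m = 2 + \left(-13 + 25\right) = 2 + 12 = 14$)
$G{\left(o,x{\left(n{\left(-3,1 \right)} \right)} \right)} N + m = \left(- \frac{5}{3}\right) 11 + 14 = - \frac{55}{3} + 14 = - \frac{13}{3}$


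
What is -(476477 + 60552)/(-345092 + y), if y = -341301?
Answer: 537029/686393 ≈ 0.78239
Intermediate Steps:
-(476477 + 60552)/(-345092 + y) = -(476477 + 60552)/(-345092 - 341301) = -537029/(-686393) = -537029*(-1)/686393 = -1*(-537029/686393) = 537029/686393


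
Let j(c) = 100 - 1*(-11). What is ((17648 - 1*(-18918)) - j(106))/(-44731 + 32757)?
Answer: -36455/11974 ≈ -3.0445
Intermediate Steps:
j(c) = 111 (j(c) = 100 + 11 = 111)
((17648 - 1*(-18918)) - j(106))/(-44731 + 32757) = ((17648 - 1*(-18918)) - 1*111)/(-44731 + 32757) = ((17648 + 18918) - 111)/(-11974) = (36566 - 111)*(-1/11974) = 36455*(-1/11974) = -36455/11974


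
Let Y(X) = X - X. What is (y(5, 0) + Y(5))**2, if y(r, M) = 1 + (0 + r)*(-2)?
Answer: 81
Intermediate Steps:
y(r, M) = 1 - 2*r (y(r, M) = 1 + r*(-2) = 1 - 2*r)
Y(X) = 0
(y(5, 0) + Y(5))**2 = ((1 - 2*5) + 0)**2 = ((1 - 10) + 0)**2 = (-9 + 0)**2 = (-9)**2 = 81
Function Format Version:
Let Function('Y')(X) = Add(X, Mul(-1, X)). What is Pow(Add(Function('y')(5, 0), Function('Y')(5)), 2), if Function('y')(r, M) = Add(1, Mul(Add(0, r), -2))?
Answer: 81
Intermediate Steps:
Function('y')(r, M) = Add(1, Mul(-2, r)) (Function('y')(r, M) = Add(1, Mul(r, -2)) = Add(1, Mul(-2, r)))
Function('Y')(X) = 0
Pow(Add(Function('y')(5, 0), Function('Y')(5)), 2) = Pow(Add(Add(1, Mul(-2, 5)), 0), 2) = Pow(Add(Add(1, -10), 0), 2) = Pow(Add(-9, 0), 2) = Pow(-9, 2) = 81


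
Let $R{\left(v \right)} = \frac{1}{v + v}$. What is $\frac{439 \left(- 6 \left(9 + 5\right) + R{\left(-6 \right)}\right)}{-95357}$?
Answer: $\frac{442951}{1144284} \approx 0.3871$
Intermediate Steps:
$R{\left(v \right)} = \frac{1}{2 v}$
$\frac{439 \left(- 6 \left(9 + 5\right) + R{\left(-6 \right)}\right)}{-95357} = \frac{439 \left(- 6 \left(9 + 5\right) + \frac{1}{2 \left(-6\right)}\right)}{-95357} = 439 \left(\left(-6\right) 14 + \frac{1}{2} \left(- \frac{1}{6}\right)\right) \left(- \frac{1}{95357}\right) = 439 \left(-84 - \frac{1}{12}\right) \left(- \frac{1}{95357}\right) = 439 \left(- \frac{1009}{12}\right) \left(- \frac{1}{95357}\right) = \left(- \frac{442951}{12}\right) \left(- \frac{1}{95357}\right) = \frac{442951}{1144284}$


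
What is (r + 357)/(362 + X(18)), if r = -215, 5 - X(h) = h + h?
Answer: 142/331 ≈ 0.42900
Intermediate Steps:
X(h) = 5 - 2*h (X(h) = 5 - (h + h) = 5 - 2*h)
(r + 357)/(362 + X(18)) = (-215 + 357)/(362 + (5 - 2*18)) = 142/(362 + (5 - 36)) = 142/(362 - 31) = 142/331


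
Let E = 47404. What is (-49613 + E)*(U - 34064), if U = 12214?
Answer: 48266650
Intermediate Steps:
(-49613 + E)*(U - 34064) = (-49613 + 47404)*(12214 - 34064) = -2209*(-21850) = 48266650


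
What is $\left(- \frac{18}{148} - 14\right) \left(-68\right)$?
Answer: $\frac{35530}{37} \approx 960.27$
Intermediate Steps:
$\left(- \frac{18}{148} - 14\right) \left(-68\right) = \left(\left(-18\right) \frac{1}{148} - 14\right) \left(-68\right) = \left(- \frac{9}{74} - 14\right) \left(-68\right) = \left(- \frac{1045}{74}\right) \left(-68\right) = \frac{35530}{37}$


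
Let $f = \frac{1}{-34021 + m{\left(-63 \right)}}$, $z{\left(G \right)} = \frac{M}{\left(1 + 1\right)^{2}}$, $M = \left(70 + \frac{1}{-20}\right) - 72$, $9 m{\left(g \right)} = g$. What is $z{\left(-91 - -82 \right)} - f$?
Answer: $- \frac{348767}{680560} \approx -0.51247$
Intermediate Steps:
$m{\left(g \right)} = \frac{g}{9}$
$M = - \frac{41}{20}$ ($M = \left(70 - \frac{1}{20}\right) - 72 = \frac{1399}{20} - 72 = - \frac{41}{20} \approx -2.05$)
$z{\left(G \right)} = - \frac{41}{80}$ ($z{\left(G \right)} = - \frac{41}{20 \left(1 + 1\right)^{2}} = - \frac{41}{20 \cdot 2^{2}} = - \frac{41}{20 \cdot 4} = \left(- \frac{41}{20}\right) \frac{1}{4} = - \frac{41}{80}$)
$f = - \frac{1}{34028}$ ($f = \frac{1}{-34021 + \frac{1}{9} \left(-63\right)} = \frac{1}{-34021 - 7} = \frac{1}{-34028} = - \frac{1}{34028} \approx -2.9388 \cdot 10^{-5}$)
$z{\left(-91 - -82 \right)} - f = - \frac{41}{80} - - \frac{1}{34028} = - \frac{41}{80} + \frac{1}{34028} = - \frac{348767}{680560}$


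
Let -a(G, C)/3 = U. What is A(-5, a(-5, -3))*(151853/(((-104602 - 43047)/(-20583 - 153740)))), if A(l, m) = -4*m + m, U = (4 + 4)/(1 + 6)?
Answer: 1905945877368/1033543 ≈ 1.8441e+6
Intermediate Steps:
U = 8/7 ≈ 1.1429
a(G, C) = -24/7 (a(G, C) = -3*8/7 = -24/7)
A(l, m) = -3*m
A(-5, a(-5, -3))*(151853/(((-104602 - 43047)/(-20583 - 153740)))) = (-3*(-24/7))*(151853/(((-104602 - 43047)/(-20583 - 153740)))) = 72*(151853/((-147649/(-174323))))/7 = 72*(151853/((-147649*(-1/174323))))/7 = 72*(151853/(147649/174323))/7 = 72*(151853*(174323/147649))/7 = (72/7)*(26471470519/147649) = 1905945877368/1033543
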